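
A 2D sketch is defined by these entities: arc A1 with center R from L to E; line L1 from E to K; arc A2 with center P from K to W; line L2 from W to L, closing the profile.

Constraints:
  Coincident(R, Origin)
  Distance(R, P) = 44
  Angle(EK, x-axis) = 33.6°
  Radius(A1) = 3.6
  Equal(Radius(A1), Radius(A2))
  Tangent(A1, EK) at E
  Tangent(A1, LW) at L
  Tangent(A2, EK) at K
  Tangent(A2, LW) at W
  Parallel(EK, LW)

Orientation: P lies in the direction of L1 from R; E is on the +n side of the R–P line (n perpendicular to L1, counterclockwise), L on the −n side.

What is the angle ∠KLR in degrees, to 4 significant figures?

80.71°

Tangency of A1 to both parallel lines with radius 3.6 puts E and L at R ± 3.6·n: E = (-1.992, 2.999), L = (1.992, -2.999). Equal radii place K and W the same way about P: K = P + 3.6·n = (34.66, 27.35), W = P − 3.6·n = (38.64, 21.35). Then cos ∠KLR = LK·LR / (|LK||LR|), giving 80.71°.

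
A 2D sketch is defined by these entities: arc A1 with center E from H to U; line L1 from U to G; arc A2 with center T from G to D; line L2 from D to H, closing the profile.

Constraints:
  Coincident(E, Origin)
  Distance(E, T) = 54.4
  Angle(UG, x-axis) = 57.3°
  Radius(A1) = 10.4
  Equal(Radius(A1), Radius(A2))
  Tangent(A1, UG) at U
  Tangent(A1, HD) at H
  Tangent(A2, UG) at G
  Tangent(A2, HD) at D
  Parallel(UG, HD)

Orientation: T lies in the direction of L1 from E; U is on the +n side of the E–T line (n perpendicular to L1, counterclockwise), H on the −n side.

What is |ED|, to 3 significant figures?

55.4

The slot axis is L1's direction at 57.3°, so u = (cos 57.3°, sin 57.3°) = (0.540, 0.842) and n = (−sin 57.3°, cos 57.3°) = (-0.842, 0.540). E is at the origin and T lies 54.4 along u from E, so T = 54.4·u = (29.4, 45.8). Tangency of A1 to both parallel lines with radius 10.4 puts U and H at E ± 10.4·n: U = (-8.75, 5.62), H = (8.75, -5.62). Equal radii place G and D the same way about T: G = T + 10.4·n = (20.6, 51.4), D = T − 10.4·n = (38.1, 40.2). Then |ED| = |D − E| = 55.4.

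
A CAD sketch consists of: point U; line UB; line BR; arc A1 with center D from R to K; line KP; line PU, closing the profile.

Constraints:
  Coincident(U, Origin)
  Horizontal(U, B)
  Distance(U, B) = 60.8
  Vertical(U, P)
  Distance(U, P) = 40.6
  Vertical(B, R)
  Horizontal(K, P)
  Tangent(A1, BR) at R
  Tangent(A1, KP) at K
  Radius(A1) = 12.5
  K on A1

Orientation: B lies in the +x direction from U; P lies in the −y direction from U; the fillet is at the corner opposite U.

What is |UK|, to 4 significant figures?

63.10

U is at the origin; UB is horizontal with |UB| = 60.8 and B on the +x side, so B = (60.80, 0.000). U and P share the same x with |UP| = 40.6 and P on the −y side, so P = (0.000, -40.60). The virtual corner opposite U is at (60.80, -40.60). Since A1 is tangent to BR there, DR ⟂ BR and tangency of A1 to KP means the radius DK is perpendicular to KP, with radius 12.5, so the center D sits 12.5 in from both sides at D = (48.30, -28.10). That places the tangent points at R = (60.80, -28.10) on BR and K = (48.30, -40.60) on KP. Then |UK| = |K − U| = 63.10.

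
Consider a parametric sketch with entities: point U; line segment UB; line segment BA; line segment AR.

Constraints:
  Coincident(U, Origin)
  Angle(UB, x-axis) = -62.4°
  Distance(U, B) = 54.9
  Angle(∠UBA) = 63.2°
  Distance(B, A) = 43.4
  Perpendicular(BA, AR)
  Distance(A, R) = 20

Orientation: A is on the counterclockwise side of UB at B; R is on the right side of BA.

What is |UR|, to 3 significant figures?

71.5

∠UBA = 63.2°, so BA runs at -62.4° + (180° − 63.2°) = 54.4° from the x-axis; with |BA| = 43.4, A = B + 43.4·(cos 54.4°, sin 54.4°) = (50.7, -13.4). The perpendicularity gives AR at right angles to BA; with |AR| = 20.0 on the right of BA, R = A + 20.0·(0.813, -0.582) = (67.0, -25.0). Then |UR| = |R − U| = 71.5.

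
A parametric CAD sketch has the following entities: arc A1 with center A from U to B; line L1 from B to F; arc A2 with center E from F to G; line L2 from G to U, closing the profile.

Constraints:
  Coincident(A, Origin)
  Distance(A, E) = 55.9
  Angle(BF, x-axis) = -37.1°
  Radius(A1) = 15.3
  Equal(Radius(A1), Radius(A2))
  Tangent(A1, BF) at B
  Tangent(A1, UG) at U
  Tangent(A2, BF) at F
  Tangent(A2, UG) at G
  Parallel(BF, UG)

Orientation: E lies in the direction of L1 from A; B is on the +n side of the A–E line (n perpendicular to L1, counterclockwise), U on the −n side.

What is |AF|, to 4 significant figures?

57.96

Tangency of A1 to both parallel lines with radius 15.3 puts B and U at A ± 15.3·n: B = (9.229, 12.20), U = (-9.229, -12.20). Equal radii place F and G the same way about E: F = E + 15.3·n = (53.81, -21.52), G = E − 15.3·n = (35.36, -45.92). Then |AF| = |F − A| = 57.96.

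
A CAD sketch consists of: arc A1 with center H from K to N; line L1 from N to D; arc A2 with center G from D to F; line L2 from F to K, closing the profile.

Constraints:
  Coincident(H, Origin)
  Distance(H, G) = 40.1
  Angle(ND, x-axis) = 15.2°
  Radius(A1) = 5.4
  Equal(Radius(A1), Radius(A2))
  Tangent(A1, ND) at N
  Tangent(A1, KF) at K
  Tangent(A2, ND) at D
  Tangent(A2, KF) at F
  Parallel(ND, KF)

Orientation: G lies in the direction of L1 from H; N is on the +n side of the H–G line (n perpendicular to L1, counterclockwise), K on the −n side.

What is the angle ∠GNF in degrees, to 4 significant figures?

7.404°

Tangency of A1 to both parallel lines with radius 5.4 puts N and K at H ± 5.4·n: N = (-1.416, 5.211), K = (1.416, -5.211). Equal radii place D and F the same way about G: D = G + 5.4·n = (37.28, 15.72), F = G − 5.4·n = (40.11, 5.303). Then cos ∠GNF = NG·NF / (|NG||NF|), giving 7.404°.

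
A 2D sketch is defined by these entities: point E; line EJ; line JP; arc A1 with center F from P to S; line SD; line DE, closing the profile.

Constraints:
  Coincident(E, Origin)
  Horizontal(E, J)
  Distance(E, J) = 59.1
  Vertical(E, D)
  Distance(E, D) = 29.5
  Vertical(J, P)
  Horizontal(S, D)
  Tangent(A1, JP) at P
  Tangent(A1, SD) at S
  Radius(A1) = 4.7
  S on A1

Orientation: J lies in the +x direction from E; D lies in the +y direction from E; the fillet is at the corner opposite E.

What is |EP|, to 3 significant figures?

64.1

E is at the origin; E and J share the same y with |EJ| = 59.1 and J on the +x side, so J = (59.1, 0.00). E and D share the same x with |ED| = 29.5 and D on the +y side, so D = (0.00, 29.5). The virtual corner opposite E is at (59.1, 29.5). A1 meets JP tangentially, so FP is at right angles to JP and the tangent condition forces FS to be normal to SD, with radius 4.7, so the center F sits 4.7 in from both sides at F = (54.4, 24.8). That places the tangent points at P = (59.1, 24.8) on JP and S = (54.4, 29.5) on SD. Then |EP| = |P − E| = 64.1.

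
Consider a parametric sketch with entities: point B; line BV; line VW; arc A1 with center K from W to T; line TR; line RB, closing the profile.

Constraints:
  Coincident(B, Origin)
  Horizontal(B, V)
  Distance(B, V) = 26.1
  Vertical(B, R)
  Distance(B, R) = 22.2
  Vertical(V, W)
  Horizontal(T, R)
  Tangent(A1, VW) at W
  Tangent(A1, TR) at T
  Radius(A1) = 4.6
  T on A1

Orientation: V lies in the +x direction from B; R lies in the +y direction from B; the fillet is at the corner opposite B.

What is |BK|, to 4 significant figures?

27.79

BR is vertical with |BR| = 22.2 and R on the +y side, so R = (0.000, 22.20). The virtual corner opposite B is at (26.10, 22.20). Since A1 is tangent to VW there, KW ⟂ VW and A1 meets TR tangentially, so KT is at right angles to TR, with radius 4.6, so the center K sits 4.6 in from both sides at K = (21.50, 17.60). Then |BK| = |K − B| = 27.79.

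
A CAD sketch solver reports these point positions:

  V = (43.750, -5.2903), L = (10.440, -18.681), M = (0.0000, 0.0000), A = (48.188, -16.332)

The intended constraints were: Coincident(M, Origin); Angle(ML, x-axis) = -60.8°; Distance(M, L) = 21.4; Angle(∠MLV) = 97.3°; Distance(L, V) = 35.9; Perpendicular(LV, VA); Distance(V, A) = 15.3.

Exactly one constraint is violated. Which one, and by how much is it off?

Distance(V, A) = 15.3 — off by 3.40.

M = (0.00, 0.00) ✓; ML at -60.80° ✓; |ML| = 21.40 ✓; ∠MLV = 97.30° ✓; |LV| = 35.90 ✓; ∠(LV, VA) = 90.00° ✓; |VA| = 11.90 ✗.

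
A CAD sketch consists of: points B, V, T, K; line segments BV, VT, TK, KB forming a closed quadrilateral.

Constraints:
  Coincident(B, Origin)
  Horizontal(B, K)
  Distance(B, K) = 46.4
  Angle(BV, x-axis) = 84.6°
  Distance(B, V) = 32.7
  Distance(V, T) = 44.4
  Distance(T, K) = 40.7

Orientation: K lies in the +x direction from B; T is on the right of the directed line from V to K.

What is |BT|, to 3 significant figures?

13.8

B is at the origin; B and K share the same y with |BK| = 46.4 and K in +x, so K = (46.4, 0). BV runs at 84.6° with |BV| = 32.7, so V = (3.08, 32.6). T is determined by |VT| = 44.4 and |TK| = 40.7 together: it lies at the intersection of circle(V, 44.4) and circle(K, 40.7). With |VK| = 54.2, the foot of the radical line on VK is 30.0 from V and the perpendicular offset is √(44.4² − 30.0²) = 32.7. Taking the right-of-VK solution: T = (7.40, -11.6).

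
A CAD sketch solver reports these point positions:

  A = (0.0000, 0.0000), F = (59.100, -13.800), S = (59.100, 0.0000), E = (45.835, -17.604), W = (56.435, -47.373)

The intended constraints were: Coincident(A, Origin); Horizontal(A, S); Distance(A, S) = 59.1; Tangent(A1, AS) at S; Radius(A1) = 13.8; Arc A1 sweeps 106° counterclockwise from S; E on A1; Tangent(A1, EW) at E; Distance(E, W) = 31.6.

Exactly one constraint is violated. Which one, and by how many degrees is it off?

Tangent(A1, EW) at E — off by 3.60°.

A = (0.00, 0.00) ✓; A.y = 0.00, S.y = 0.00 ✓; |AS| = 59.10 ✓; ∠(FS, SA) = 90.00° ✓; |FS| = 13.80 ✓; bearing(F→E) − bearing(F→S) = 106.0° ✓; |FE| = 13.80 ✓; ∠(FE, EW) = 86.40° ✗; |EW| = 31.60 ✓.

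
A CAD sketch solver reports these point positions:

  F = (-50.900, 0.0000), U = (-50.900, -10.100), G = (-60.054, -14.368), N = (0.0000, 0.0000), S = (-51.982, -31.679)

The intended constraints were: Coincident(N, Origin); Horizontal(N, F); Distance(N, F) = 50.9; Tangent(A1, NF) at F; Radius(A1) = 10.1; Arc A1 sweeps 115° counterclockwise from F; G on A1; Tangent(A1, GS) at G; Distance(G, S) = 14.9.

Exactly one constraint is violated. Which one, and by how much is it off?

Distance(G, S) = 14.9 — off by 4.20.

N = (0.00, 0.00) ✓; N.y = 0.00, F.y = 0.00 ✓; |NF| = 50.90 ✓; ∠(UF, FN) = 90.00° ✓; |UF| = 10.10 ✓; bearing(U→G) − bearing(U→F) = 115.0° ✓; |UG| = 10.10 ✓; ∠(UG, GS) = 90.00° ✓; |GS| = 19.10 ✗.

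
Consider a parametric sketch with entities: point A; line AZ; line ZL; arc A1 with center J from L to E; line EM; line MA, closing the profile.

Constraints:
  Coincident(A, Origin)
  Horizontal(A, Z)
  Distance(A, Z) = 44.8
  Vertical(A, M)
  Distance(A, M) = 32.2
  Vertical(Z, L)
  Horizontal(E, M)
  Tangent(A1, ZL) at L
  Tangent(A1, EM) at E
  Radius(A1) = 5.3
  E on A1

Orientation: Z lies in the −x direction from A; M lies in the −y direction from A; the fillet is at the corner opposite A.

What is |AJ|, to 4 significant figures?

47.79

A and M share the same x with |AM| = 32.2 and M on the −y side, so M = (0.000, -32.20). The virtual corner opposite A is at (-44.80, -32.20). Since A1 is tangent to ZL there, JL ⟂ ZL and the tangent condition forces JE to be normal to EM, with radius 5.3, so the center J sits 5.3 in from both sides at J = (-39.50, -26.90). Then |AJ| = |J − A| = 47.79.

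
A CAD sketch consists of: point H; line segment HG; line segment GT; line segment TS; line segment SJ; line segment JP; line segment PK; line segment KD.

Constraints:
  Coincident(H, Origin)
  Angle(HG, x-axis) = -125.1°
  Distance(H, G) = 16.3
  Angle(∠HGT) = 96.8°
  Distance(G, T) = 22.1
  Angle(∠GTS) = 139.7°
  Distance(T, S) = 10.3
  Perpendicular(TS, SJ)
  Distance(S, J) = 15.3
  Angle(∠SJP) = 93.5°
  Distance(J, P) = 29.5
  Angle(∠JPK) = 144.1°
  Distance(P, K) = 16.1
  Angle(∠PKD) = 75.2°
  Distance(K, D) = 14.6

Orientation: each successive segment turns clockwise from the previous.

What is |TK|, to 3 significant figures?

33.8

H is at the origin; HG runs at -125.1° with length 16.3, so G = (-9.37, -13.3). ∠HGT = 96.8° gives GT at 152° from the x-axis; with |GT| = 22.1, T = (-28.8, -2.86). ∠GTS = 139.7° gives TS at 111° from the x-axis; with |TS| = 10.3, S = (-32.6, 6.73). TS is perpendicular to SJ, so SJ runs at 21.4°; with |SJ| = 15.3, J = (-18.3, 12.3). ∠SJP = 93.5° gives JP at -65.1° from the x-axis; with |JP| = 29.5, P = (-5.92, -14.4). ∠JPK = 144.1° gives PK at -101° from the x-axis; with |PK| = 16.1, K = (-9.00, -30.2). Then |TK| = |K − T| = 33.8.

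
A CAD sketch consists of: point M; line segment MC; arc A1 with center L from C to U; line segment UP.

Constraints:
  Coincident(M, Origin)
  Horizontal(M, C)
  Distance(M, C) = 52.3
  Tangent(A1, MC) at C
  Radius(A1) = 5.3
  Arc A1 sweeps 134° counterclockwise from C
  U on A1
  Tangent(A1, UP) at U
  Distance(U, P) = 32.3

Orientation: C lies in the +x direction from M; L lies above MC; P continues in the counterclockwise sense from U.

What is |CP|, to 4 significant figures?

37.21

M is at the origin; M and C share the same y with |MC| = 52.3 and C on the +x side, so C = (52.30, 0.000). The tangent condition forces LC to be normal to MC, so L = C + (0, 5.3) = (52.30, 5.300). On A1, C sits at bearing -90° from L; a 134° counterclockwise sweep puts U at bearing 44°, so U = L + 5.3·(cos 44°, sin 44°) = (56.11, 8.982). A1 meets UP tangentially, so LU is at right angles to UP, so UP runs along (−sin 44°, cos 44°); with |UP| = 32.3, P = (33.68, 32.22). Then |CP| = |P − C| = 37.21.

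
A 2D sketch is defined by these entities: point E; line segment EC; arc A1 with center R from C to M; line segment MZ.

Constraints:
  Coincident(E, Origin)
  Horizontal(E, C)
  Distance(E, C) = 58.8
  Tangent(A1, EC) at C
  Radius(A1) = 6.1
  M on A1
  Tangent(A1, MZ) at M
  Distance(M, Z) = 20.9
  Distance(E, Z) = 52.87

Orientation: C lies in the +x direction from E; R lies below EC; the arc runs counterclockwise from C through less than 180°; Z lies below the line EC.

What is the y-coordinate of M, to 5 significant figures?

-4.3398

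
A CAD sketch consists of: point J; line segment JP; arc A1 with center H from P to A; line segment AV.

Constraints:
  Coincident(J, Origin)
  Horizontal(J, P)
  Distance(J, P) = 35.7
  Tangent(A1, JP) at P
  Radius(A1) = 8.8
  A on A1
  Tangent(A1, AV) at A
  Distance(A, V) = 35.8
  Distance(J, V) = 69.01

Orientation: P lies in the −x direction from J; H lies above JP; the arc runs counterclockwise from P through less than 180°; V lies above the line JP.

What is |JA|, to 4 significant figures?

33.70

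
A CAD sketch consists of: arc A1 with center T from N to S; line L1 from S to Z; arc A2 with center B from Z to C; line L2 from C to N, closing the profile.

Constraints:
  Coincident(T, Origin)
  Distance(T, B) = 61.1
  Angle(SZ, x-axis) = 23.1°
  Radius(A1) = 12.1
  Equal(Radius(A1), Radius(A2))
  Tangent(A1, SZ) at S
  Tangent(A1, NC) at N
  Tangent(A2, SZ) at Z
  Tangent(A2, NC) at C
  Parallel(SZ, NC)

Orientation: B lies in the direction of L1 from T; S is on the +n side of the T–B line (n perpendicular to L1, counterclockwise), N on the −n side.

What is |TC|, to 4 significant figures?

62.29

The slot axis is L1's direction at 23.1°, so u = (cos 23.1°, sin 23.1°) = (0.9198, 0.3923) and n = (−sin 23.1°, cos 23.1°) = (-0.3923, 0.9198). T is at the origin and B lies 61.1 along u from T, so B = 61.1·u = (56.20, 23.97). Tangency of A1 to both parallel lines with radius 12.1 puts S and N at T ± 12.1·n: S = (-4.747, 11.13), N = (4.747, -11.13). Equal radii place Z and C the same way about B: Z = B + 12.1·n = (51.45, 35.10), C = B − 12.1·n = (60.95, 12.84). Then |TC| = |C − T| = 62.29.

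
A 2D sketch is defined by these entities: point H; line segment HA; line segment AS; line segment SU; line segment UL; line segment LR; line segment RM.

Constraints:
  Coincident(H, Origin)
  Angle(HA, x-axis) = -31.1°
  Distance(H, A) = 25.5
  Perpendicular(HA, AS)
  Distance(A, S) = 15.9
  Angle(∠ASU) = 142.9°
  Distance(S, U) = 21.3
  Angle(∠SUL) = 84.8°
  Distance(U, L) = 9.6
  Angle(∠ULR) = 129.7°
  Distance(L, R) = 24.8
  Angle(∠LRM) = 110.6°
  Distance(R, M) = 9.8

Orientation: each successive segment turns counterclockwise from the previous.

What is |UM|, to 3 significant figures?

34.4

H is at the origin; HA runs at -31.1° with length 25.5, so A = (21.8, -13.2). The perpendicularity gives AS at right angles to HA, so AS runs at 58.9°; with |AS| = 15.9, S = (30.0, 0.443). ∠ASU = 142.9° gives SU at 96.0° from the x-axis; with |SU| = 21.3, U = (27.8, 21.6). ∠SUL = 84.8° gives UL at -169° from the x-axis; with |UL| = 9.6, L = (18.4, 19.8). ∠ULR = 129.7° gives LR at -118° from the x-axis; with |LR| = 24.8, R = (6.57, -2.03). ∠LRM = 110.6° gives RM at -49.1° from the x-axis; with |RM| = 9.8, M = (13.0, -9.44). Then |UM| = |M − U| = 34.4.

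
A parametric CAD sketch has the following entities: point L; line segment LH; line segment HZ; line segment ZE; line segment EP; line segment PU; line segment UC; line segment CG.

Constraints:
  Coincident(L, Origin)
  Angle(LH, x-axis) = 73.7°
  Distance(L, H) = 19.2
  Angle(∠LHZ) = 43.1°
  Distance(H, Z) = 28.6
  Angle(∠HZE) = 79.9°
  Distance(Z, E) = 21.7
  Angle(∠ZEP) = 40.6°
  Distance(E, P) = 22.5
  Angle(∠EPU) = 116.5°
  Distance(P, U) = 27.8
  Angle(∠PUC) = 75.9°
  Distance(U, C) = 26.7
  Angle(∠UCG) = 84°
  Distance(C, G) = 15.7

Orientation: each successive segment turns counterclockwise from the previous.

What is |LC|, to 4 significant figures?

35.91

∠EPU = 116.5° gives PU at 153.6° from the x-axis; with |PU| = 27.8, U = (-30.02, 22.28). ∠PUC = 75.9° gives UC at -102.3° from the x-axis; with |UC| = 26.7, C = (-35.71, -3.808). Then |LC| = |C − L| = 35.91.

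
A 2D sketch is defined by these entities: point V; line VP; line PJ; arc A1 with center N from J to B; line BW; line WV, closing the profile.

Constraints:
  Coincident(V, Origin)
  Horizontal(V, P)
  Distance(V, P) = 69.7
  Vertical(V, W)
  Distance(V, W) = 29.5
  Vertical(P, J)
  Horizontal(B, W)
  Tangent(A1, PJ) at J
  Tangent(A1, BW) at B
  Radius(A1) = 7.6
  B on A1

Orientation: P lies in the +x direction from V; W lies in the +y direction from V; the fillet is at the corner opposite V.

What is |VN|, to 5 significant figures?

65.848

V is at the origin; VP is horizontal with |VP| = 69.7 and P on the +x side, so P = (69.700, 0.0000). VW is vertical with |VW| = 29.5 and W on the +y side, so W = (0.0000, 29.500). The virtual corner opposite V is at (69.700, 29.500). Since A1 is tangent to PJ there, NJ ⟂ PJ and since A1 is tangent to BW there, NB ⟂ BW, with radius 7.6, so the center N sits 7.6 in from both sides at N = (62.100, 21.900). Then |VN| = |N − V| = 65.848.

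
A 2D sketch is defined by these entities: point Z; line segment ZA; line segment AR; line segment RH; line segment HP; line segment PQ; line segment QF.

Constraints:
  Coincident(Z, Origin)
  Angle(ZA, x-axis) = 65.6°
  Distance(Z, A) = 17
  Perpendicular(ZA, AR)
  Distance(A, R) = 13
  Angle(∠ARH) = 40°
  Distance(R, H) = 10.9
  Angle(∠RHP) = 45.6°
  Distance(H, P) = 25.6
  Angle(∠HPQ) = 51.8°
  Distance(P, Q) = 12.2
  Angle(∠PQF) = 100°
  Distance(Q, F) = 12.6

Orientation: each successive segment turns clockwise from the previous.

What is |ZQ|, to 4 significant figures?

31.41

Z is at the origin; ZA runs at 65.6° with length 17.0, so A = (7.023, 15.48). The perpendicularity gives AR at right angles to ZA, so AR runs at -24.40°; with |AR| = 13.0, R = (18.86, 10.11). ∠ARH = 40.0° gives RH at -164.4° from the x-axis; with |RH| = 10.9, H = (8.363, 7.180). ∠RHP = 45.6° gives HP at 61.20° from the x-axis; with |HP| = 25.6, P = (20.70, 29.61). ∠HPQ = 51.8° gives PQ at -67.00° from the x-axis; with |PQ| = 12.2, Q = (25.46, 18.38). Then |ZQ| = |Q − Z| = 31.41.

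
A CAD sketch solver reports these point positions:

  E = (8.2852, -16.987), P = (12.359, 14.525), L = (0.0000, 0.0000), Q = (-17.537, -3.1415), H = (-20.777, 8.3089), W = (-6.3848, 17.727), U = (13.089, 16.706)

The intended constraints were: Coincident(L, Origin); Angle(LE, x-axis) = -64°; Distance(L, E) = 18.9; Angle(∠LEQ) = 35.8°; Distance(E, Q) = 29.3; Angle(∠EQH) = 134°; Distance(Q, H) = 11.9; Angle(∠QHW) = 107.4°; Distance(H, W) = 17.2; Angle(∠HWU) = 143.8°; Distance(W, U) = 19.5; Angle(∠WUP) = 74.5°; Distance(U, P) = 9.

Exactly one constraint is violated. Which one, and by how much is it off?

Distance(U, P) = 9 — off by 6.70.

L = (0.00, 0.00) ✓; LE at -64.00° ✓; |LE| = 18.90 ✓; ∠LEQ = 35.80° ✓; |EQ| = 29.30 ✓; ∠EQH = 134.0° ✓; |QH| = 11.90 ✓; ∠QHW = 107.4° ✓; |HW| = 17.20 ✓; ∠HWU = 143.8° ✓; |WU| = 19.50 ✓; ∠WUP = 74.50° ✓; |UP| = 2.300 ✗.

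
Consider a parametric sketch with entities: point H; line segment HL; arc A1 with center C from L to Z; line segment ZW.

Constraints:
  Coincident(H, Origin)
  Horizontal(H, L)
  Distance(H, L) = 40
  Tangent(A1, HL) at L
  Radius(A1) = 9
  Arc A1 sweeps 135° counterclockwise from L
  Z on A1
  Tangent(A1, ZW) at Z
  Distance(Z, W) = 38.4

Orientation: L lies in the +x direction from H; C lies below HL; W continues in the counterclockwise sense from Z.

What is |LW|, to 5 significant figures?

47.327

H is at the origin; HL is horizontal with |HL| = 40.0 and L on the +x side, so L = (40.000, 0.0000). Tangency of A1 to HL means the radius CL is perpendicular to HL, so C = L + (0, -9) = (40.000, -9.0000). On A1, L sits at bearing 90° from C; a 135° counterclockwise sweep puts Z at bearing 225°, so Z = C + 9.0·(cos 225°, sin 225°) = (33.636, -15.364). A1 meets ZW tangentially, so CZ is at right angles to ZW, so ZW runs along (−sin 225°, cos 225°); with |ZW| = 38.4, W = (60.789, -42.517). Then |LW| = |W − L| = 47.327.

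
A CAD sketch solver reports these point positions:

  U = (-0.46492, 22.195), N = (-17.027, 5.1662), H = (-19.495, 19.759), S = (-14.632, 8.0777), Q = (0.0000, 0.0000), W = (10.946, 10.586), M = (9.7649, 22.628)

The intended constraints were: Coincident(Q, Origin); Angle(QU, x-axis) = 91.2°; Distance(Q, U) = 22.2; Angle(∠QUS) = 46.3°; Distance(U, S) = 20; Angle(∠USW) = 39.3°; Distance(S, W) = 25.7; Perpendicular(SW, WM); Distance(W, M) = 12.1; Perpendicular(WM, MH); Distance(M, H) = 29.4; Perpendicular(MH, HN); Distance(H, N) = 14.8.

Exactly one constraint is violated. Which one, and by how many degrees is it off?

Perpendicular(MH, HN) — off by 4.00°.

Q = (0.00, 0.00) ✓; QU at 91.20° ✓; |QU| = 22.20 ✓; ∠QUS = 46.30° ✓; |US| = 20.00 ✓; ∠USW = 39.30° ✓; |SW| = 25.70 ✓; ∠(SW, WM) = 90.00° ✓; |WM| = 12.10 ✓; ∠(WM, MH) = 90.00° ✓; |MH| = 29.40 ✓; ∠(MH, HN) = 94.00° ✗; |HN| = 14.80 ✓.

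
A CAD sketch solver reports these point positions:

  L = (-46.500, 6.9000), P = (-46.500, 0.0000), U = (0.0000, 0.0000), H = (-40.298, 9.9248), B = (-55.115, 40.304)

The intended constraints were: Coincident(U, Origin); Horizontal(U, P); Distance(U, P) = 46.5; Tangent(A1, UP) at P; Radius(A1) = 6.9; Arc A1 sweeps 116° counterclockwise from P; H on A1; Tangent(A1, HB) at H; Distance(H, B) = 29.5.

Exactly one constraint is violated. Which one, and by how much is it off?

Distance(H, B) = 29.5 — off by 4.30.

U = (0.00, 0.00) ✓; U.y = 0.00, P.y = 0.00 ✓; |UP| = 46.50 ✓; ∠(LP, PU) = 90.00° ✓; |LP| = 6.900 ✓; bearing(L→H) − bearing(L→P) = 116.0° ✓; |LH| = 6.900 ✓; ∠(LH, HB) = 90.00° ✓; |HB| = 33.80 ✗.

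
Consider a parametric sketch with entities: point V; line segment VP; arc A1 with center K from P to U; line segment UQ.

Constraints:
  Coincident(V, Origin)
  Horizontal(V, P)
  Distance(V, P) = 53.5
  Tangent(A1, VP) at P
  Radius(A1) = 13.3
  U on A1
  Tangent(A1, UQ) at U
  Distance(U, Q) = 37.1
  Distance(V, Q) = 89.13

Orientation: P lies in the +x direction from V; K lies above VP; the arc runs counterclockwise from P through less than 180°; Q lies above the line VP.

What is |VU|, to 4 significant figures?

66.90

V is at the origin; V and P share the same y with |VP| = 53.5 and P on the +x side, so P = (53.50, 0.000). Since A1 is tangent to VP there, KP ⟂ VP, so K = P + (0, 13.3) = (53.50, 13.30). Since KU ⟂ UQ (tangency), |KQ| = √(13.3² + 37.1²) = 39.41 regardless of where U sits on A1. So Q lies on both circle(V, 89.13) and circle(K, 39.41); the above-VP intersection is Q = (76.95, 44.98). U is the foot of the tangent from Q: U = (66.23, 9.458).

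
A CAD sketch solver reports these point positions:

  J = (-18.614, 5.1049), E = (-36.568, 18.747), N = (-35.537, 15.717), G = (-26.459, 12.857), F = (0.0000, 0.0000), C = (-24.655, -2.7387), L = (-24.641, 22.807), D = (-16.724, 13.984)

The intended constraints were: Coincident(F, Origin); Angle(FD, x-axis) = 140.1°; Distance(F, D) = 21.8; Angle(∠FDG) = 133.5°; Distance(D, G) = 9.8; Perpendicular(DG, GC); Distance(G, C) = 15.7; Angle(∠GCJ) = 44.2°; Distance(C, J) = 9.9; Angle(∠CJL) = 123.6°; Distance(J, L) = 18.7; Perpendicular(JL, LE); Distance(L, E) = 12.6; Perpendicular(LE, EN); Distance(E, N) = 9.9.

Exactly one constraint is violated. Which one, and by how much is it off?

Distance(E, N) = 9.9 — off by 6.70.

F = (0.00, 0.00) ✓; FD at 140.1° ✓; |FD| = 21.80 ✓; ∠FDG = 133.5° ✓; |DG| = 9.800 ✓; ∠(DG, GC) = 89.99° ✓; |GC| = 15.70 ✓; ∠GCJ = 44.20° ✓; |CJ| = 9.900 ✓; ∠CJL = 123.6° ✓; |JL| = 18.70 ✓; ∠(JL, LE) = 90.00° ✓; |LE| = 12.60 ✓; ∠(LE, EN) = 89.99° ✓; |EN| = 3.201 ✗.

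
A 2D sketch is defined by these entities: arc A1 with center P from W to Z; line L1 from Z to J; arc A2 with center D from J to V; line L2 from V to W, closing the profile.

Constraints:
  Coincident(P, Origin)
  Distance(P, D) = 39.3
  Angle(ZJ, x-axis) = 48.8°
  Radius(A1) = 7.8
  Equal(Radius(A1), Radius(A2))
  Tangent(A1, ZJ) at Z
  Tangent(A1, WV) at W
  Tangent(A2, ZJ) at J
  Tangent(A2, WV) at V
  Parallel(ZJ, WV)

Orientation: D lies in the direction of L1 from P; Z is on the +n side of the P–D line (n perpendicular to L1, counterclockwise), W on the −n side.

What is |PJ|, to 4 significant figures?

40.07

Tangency of A1 to both parallel lines with radius 7.8 puts Z and W at P ± 7.8·n: Z = (-5.869, 5.138), W = (5.869, -5.138). Equal radii place J and V the same way about D: J = D + 7.8·n = (20.02, 34.71), V = D − 7.8·n = (31.76, 24.43). Then |PJ| = |J − P| = 40.07.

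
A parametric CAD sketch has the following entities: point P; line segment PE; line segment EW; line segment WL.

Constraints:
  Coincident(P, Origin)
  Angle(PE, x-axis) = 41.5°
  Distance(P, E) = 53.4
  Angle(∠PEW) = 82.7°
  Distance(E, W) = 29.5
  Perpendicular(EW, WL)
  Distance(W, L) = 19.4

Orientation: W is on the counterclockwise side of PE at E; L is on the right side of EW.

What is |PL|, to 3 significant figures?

75.8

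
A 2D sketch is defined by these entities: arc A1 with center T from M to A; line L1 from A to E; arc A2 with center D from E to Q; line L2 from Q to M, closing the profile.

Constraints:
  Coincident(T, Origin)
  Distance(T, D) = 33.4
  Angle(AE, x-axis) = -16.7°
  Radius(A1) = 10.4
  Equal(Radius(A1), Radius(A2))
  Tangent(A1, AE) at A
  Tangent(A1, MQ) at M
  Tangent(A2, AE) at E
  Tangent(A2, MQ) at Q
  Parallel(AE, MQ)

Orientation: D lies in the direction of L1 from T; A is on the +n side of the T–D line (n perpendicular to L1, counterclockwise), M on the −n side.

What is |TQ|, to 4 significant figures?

34.98

The slot axis is L1's direction at -16.7°, so u = (cos -16.7°, sin -16.7°) = (0.9578, -0.2874) and n = (−sin -16.7°, cos -16.7°) = (0.2874, 0.9578). T is at the origin and D lies 33.4 along u from T, so D = 33.4·u = (31.99, -9.598). Tangency of A1 to both parallel lines with radius 10.4 puts A and M at T ± 10.4·n: A = (2.989, 9.961), M = (-2.989, -9.961). Equal radii place E and Q the same way about D: E = D + 10.4·n = (34.98, 0.3635), Q = D − 10.4·n = (29.00, -19.56). Then |TQ| = |Q − T| = 34.98.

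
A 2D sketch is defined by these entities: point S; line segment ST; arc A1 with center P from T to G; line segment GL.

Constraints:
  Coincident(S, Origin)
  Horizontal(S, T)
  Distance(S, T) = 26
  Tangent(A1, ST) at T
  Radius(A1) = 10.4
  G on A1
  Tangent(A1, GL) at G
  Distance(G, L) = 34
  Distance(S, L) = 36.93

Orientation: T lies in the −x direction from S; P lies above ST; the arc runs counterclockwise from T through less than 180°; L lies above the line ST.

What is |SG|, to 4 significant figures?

17.63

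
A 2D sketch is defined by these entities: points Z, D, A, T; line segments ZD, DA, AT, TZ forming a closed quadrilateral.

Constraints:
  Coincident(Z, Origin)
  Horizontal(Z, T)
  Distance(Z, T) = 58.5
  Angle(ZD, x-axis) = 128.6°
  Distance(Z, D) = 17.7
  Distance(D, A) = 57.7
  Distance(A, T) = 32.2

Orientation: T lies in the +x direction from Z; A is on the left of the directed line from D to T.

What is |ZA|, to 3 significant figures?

53.2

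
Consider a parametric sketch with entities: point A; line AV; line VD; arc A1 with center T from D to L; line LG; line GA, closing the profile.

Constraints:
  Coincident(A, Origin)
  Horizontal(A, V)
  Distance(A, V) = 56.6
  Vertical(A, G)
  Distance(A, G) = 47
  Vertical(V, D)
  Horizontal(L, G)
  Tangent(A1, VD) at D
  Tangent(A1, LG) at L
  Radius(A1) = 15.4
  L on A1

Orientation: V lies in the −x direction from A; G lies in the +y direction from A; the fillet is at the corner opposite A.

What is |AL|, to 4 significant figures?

62.50

A is at the origin; A and V share the same y with |AV| = 56.6 and V on the −x side, so V = (-56.60, 0.000). A and G share the same x with |AG| = 47.0 and G on the +y side, so G = (0.000, 47.00). The virtual corner opposite A is at (-56.60, 47.00). The tangent condition forces TD to be normal to VD and A1 meets LG tangentially, so TL is at right angles to LG, with radius 15.4, so the center T sits 15.4 in from both sides at T = (-41.20, 31.60). That places the tangent points at D = (-56.60, 31.60) on VD and L = (-41.20, 47.00) on LG. Then |AL| = |L − A| = 62.50.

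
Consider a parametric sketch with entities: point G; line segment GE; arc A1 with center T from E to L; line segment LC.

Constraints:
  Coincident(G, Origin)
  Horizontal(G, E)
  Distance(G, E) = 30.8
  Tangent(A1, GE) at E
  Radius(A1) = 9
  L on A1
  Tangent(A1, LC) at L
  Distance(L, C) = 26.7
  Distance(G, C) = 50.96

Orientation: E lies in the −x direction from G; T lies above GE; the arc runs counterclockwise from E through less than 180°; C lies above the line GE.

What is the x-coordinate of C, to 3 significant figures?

-35.2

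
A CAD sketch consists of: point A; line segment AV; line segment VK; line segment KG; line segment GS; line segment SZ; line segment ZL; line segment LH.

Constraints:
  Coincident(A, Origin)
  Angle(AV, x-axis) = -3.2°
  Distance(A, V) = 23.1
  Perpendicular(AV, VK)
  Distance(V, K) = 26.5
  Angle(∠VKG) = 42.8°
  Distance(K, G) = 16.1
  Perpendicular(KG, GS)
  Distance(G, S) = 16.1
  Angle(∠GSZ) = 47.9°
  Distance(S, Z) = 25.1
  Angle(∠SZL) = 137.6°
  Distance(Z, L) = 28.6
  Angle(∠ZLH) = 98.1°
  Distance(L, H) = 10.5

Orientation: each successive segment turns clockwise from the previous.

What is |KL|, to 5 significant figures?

29.667

A is at the origin; AV runs at -3.2° with length 23.1, so V = (23.064, -1.2895). AV is perpendicular to VK, so VK runs at -93.200°; with |VK| = 26.5, K = (21.585, -27.748). ∠VKG = 42.8° gives KG at 129.60° from the x-axis; with |KG| = 16.1, G = (11.322, -15.343). KG is perpendicular to GS, so GS runs at 39.600°; with |GS| = 16.1, S = (23.727, -5.0804). ∠GSZ = 47.9° gives SZ at -92.500° from the x-axis; with |SZ| = 25.1, Z = (22.633, -30.156). ∠SZL = 137.6° gives ZL at -134.90° from the x-axis; with |ZL| = 28.6, L = (2.4447, -50.415). Then |KL| = |L − K| = 29.667.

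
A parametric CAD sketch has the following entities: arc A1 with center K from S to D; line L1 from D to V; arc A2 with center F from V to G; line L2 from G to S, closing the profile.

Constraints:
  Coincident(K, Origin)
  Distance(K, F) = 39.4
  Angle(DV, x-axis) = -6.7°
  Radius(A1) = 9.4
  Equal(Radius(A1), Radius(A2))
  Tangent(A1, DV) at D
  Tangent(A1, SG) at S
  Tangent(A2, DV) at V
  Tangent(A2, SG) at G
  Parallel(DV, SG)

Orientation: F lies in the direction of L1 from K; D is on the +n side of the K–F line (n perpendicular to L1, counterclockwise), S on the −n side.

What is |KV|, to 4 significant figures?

40.51

The slot axis is L1's direction at -6.7°, so u = (cos -6.7°, sin -6.7°) = (0.9932, -0.1167) and n = (−sin -6.7°, cos -6.7°) = (0.1167, 0.9932). K is at the origin and F lies 39.4 along u from K, so F = 39.4·u = (39.13, -4.597). Tangency of A1 to both parallel lines with radius 9.4 puts D and S at K ± 9.4·n: D = (1.097, 9.336), S = (-1.097, -9.336). Equal radii place V and G the same way about F: V = F + 9.4·n = (40.23, 4.739), G = F − 9.4·n = (38.03, -13.93). Then |KV| = |V − K| = 40.51.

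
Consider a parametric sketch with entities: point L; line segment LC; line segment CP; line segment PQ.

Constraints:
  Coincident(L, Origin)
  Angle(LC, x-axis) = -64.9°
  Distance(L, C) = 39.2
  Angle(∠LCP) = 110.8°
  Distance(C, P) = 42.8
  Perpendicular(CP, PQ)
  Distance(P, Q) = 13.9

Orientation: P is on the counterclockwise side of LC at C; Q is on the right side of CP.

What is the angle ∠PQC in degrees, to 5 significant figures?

72.008°

∠LCP = 110.8°, so CP runs at -64.9° + (180° − 110.8°) = 4.3000° from the x-axis; with |CP| = 42.8, P = C + 42.8·(cos 4.3000°, sin 4.3000°) = (59.308, -32.289). CP ⟂ PQ; with |PQ| = 13.9 on the right of CP, Q = P + 13.9·(0.074979, -0.99719) = (60.350, -46.150). Then cos ∠PQC = QP·QC / (|QP||QC|), giving 72.008°.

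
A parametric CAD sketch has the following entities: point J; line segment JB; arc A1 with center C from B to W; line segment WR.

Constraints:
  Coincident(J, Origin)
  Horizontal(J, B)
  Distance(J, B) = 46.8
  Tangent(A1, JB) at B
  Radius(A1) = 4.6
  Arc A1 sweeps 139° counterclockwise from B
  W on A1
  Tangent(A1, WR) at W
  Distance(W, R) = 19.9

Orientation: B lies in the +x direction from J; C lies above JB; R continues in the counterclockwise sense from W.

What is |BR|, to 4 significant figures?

24.30

J is at the origin; JB is horizontal with |JB| = 46.8 and B on the +x side, so B = (46.80, 0.000). Since A1 is tangent to JB there, CB ⟂ JB, so C = B + (0, 4.6) = (46.80, 4.600). On A1, B sits at bearing -90° from C; a 139° counterclockwise sweep puts W at bearing 49°, so W = C + 4.6·(cos 49°, sin 49°) = (49.82, 8.072). A1 meets WR tangentially, so CW is at right angles to WR, so WR runs along (−sin 49°, cos 49°); with |WR| = 19.9, R = (34.80, 21.13). Then |BR| = |R − B| = 24.30.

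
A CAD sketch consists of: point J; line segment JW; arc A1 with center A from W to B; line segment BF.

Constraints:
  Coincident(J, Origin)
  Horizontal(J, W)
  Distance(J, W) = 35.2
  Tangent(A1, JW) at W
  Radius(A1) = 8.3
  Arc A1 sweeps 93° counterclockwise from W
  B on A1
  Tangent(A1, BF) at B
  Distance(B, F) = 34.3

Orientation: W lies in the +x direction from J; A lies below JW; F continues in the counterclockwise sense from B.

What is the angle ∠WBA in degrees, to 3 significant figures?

43.5°

A1 meets JW tangentially, so AW is at right angles to JW, so A = W + (0, -8.3) = (35.2, -8.30). On A1, W sits at bearing 90° from A; a 93° counterclockwise sweep puts B at bearing 183°, so B = A + 8.3·(cos 183°, sin 183°) = (26.9, -8.73). Then cos ∠WBA = BW·BA / (|BW||BA|), giving 43.5°.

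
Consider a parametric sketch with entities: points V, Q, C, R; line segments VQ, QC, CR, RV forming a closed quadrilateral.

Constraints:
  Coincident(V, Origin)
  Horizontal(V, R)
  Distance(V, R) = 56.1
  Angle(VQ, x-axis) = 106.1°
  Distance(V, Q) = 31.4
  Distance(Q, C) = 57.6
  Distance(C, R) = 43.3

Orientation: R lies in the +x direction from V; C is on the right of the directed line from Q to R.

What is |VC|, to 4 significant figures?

27.59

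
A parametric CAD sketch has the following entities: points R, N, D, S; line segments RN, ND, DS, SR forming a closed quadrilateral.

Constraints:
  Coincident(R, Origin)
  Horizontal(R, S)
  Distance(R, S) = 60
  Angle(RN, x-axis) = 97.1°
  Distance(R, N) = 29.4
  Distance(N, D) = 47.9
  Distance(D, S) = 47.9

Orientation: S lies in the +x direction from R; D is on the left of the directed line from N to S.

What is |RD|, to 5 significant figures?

60.924

Checks: |RS| = 60.00 ✓; |RN| = 29.40 ✓; |ND| = 47.90 ✓; |DS| = 47.90 ✓.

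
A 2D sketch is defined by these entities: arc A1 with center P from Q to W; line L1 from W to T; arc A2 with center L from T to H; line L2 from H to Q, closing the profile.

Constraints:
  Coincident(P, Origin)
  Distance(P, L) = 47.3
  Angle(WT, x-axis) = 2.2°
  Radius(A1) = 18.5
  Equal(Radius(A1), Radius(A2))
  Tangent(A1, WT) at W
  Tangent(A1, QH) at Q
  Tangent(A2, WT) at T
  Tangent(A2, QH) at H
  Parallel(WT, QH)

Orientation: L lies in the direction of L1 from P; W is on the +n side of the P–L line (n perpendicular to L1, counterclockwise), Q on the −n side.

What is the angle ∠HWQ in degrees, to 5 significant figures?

51.966°

The slot axis is L1's direction at 2.2°, so u = (cos 2.2°, sin 2.2°) = (0.99926, 0.038388) and n = (−sin 2.2°, cos 2.2°) = (-0.038388, 0.99926). P is at the origin and L lies 47.3 along u from P, so L = 47.3·u = (47.265, 1.8157). Tangency of A1 to both parallel lines with radius 18.5 puts W and Q at P ± 18.5·n: W = (-0.71017, 18.486), Q = (0.71017, -18.486). Equal radii place T and H the same way about L: T = L + 18.5·n = (46.555, 20.302), H = L − 18.5·n = (47.975, -16.671). Then cos ∠HWQ = WH·WQ / (|WH||WQ|), giving 51.966°.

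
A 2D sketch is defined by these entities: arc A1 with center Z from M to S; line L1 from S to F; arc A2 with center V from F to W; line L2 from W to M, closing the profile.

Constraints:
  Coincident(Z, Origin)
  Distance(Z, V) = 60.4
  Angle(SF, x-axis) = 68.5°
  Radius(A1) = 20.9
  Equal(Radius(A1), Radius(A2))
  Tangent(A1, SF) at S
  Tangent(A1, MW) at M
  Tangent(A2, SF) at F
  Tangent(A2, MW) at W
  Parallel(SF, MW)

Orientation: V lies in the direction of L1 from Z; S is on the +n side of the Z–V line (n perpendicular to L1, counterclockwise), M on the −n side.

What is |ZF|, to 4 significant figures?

63.91

The slot axis is L1's direction at 68.5°, so u = (cos 68.5°, sin 68.5°) = (0.3665, 0.9304) and n = (−sin 68.5°, cos 68.5°) = (-0.9304, 0.3665). Z is at the origin and V lies 60.4 along u from Z, so V = 60.4·u = (22.14, 56.20). Tangency of A1 to both parallel lines with radius 20.9 puts S and M at Z ± 20.9·n: S = (-19.45, 7.660), M = (19.45, -7.660). Equal radii place F and W the same way about V: F = V + 20.9·n = (2.691, 63.86), W = V − 20.9·n = (41.58, 48.54). Then |ZF| = |F − Z| = 63.91.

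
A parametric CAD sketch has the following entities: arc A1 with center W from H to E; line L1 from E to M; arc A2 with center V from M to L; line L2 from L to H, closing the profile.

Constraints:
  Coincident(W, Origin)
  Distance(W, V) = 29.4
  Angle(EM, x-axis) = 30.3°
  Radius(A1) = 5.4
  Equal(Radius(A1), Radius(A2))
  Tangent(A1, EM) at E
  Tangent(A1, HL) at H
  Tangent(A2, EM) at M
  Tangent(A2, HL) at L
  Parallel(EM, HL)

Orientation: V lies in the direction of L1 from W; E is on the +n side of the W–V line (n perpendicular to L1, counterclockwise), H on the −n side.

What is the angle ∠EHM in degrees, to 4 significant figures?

69.83°

The slot axis is L1's direction at 30.3°, so u = (cos 30.3°, sin 30.3°) = (0.8634, 0.5045) and n = (−sin 30.3°, cos 30.3°) = (-0.5045, 0.8634). W is at the origin and V lies 29.4 along u from W, so V = 29.4·u = (25.38, 14.83). Tangency of A1 to both parallel lines with radius 5.4 puts E and H at W ± 5.4·n: E = (-2.724, 4.662), H = (2.724, -4.662). Equal radii place M and L the same way about V: M = V + 5.4·n = (22.66, 19.50), L = V − 5.4·n = (28.11, 10.17). Then cos ∠EHM = HE·HM / (|HE||HM|), giving 69.83°.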